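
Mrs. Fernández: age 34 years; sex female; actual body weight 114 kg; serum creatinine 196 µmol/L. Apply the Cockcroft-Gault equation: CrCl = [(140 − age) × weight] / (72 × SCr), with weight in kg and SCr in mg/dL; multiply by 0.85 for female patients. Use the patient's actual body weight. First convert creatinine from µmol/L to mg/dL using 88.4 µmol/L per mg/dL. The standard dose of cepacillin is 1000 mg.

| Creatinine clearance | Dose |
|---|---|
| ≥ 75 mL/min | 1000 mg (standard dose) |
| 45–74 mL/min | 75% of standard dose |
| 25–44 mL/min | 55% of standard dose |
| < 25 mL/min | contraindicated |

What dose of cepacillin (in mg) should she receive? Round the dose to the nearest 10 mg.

750 mg

SCr = 196 / 88.4 = 2.217 mg/dL
CrCl = (140 − 34) × 114 / (72 × 2.217) × 0.85 = 12084.0 / 159.62 × 0.85 ≈ 64.3 mL/min
CrCl ≈ 64 mL/min → bracket 45–74 mL/min.
75% of 1000 mg = 750 mg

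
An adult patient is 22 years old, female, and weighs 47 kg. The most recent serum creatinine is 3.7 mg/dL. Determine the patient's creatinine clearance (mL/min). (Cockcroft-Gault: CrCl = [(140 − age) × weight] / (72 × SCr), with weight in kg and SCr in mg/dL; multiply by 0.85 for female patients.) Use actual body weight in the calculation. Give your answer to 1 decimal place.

CrCl = (140 − 22) × 47 / (72 × 3.7) × 0.85 = 5546.0 / 266.40 × 0.85 ≈ 17.7 mL/min

17.7 mL/min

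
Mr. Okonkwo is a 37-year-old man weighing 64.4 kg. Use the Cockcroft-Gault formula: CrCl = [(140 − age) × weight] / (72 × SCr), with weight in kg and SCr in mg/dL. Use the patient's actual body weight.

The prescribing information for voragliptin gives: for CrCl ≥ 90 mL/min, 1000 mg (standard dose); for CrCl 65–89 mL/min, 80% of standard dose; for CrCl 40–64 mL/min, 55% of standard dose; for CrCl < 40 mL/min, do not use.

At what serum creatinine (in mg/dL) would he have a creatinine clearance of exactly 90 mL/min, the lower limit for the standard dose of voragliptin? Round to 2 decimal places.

Standard dose requires CrCl ≥ 90 mL/min.
Set (140 − 37) × 64.4 / (72 × SCr) = 90
SCr = (140 − 37) × 64.4 / (72 × 90) = 1.024 mg/dL

1.02 mg/dL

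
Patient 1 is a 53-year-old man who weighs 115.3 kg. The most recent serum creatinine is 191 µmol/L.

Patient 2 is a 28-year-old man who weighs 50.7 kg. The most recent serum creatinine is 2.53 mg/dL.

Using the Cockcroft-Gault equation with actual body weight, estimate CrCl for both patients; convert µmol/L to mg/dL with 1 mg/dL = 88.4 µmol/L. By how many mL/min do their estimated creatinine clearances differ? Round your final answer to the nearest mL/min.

33 mL/min

Patient 1: SCr = 191 / 88.4 = 2.161 mg/dL
Patient 1: CrCl = (140 − 53) × 115.3 / (72 × 2.161) = 10031.1 / 155.59 ≈ 64.5 mL/min
Patient 2: CrCl = (140 − 28) × 50.7 / (72 × 2.53) = 5678.4 / 182.16 ≈ 31.2 mL/min
|64.5 − 31.2| = 33.3 mL/min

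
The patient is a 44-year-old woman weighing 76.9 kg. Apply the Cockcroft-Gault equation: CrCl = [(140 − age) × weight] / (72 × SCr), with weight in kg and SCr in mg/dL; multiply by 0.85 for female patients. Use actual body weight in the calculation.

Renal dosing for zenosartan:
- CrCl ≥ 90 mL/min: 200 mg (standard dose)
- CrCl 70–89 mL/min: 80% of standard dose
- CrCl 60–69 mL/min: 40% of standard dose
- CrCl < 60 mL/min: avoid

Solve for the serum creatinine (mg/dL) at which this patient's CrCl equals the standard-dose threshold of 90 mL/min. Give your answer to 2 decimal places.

Standard dose requires CrCl ≥ 90 mL/min.
Set (140 − 44) × 76.9 × 0.85 / (72 × SCr) = 90
SCr = (140 − 44) × 76.9 × 0.85 / (72 × 90) = 0.968 mg/dL

0.97 mg/dL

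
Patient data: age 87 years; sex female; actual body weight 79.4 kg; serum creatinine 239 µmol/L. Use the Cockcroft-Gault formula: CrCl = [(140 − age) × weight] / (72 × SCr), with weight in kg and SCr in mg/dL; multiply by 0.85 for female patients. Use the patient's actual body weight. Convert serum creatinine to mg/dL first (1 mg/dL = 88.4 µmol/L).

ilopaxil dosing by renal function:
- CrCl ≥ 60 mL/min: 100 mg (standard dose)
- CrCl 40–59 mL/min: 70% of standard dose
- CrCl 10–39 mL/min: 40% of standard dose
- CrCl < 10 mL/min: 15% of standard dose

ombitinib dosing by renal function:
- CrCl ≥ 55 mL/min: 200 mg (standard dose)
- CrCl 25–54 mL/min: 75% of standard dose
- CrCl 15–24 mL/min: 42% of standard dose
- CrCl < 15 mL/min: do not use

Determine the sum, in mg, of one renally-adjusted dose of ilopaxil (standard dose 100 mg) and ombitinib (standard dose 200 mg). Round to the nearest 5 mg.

SCr = 239 / 88.4 = 2.704 mg/dL
CrCl = (140 − 87) × 79.4 / (72 × 2.704) × 0.85 = 4208.2 / 194.69 × 0.85 ≈ 18.4 mL/min
CrCl ≈ 18 mL/min.
ilopaxil: 10–39 mL/min → 40% of 100 mg = 40 mg.
ombitinib: 15–24 mL/min → 42% of 200 mg = 84 mg.
Total = 40 + 84 = 124 mg.

125 mg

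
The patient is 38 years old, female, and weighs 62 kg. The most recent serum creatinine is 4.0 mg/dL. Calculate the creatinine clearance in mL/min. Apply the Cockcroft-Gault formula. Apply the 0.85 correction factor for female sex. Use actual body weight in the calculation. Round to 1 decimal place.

CrCl = (140 − 38) × 62 / (72 × 4) × 0.85 = 6324.0 / 288.00 × 0.85 ≈ 18.7 mL/min

18.7 mL/min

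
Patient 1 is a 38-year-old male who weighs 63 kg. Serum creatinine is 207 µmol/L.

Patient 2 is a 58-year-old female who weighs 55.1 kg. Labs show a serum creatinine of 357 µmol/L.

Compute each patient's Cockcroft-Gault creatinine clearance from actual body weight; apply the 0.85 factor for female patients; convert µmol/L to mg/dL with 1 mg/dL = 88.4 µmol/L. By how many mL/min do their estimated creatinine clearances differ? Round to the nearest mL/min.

Patient 1: SCr = 207 / 88.4 = 2.342 mg/dL
Patient 1: CrCl = (140 − 38) × 63 / (72 × 2.342) = 6426.0 / 168.62 ≈ 38.1 mL/min
Patient 2: SCr = 357 / 88.4 = 4.038 mg/dL
Patient 2: CrCl = (140 − 58) × 55.1 / (72 × 4.038) × 0.85 = 4518.2 / 290.74 × 0.85 ≈ 13.2 mL/min
|38.1 − 13.2| = 24.9 mL/min

25 mL/min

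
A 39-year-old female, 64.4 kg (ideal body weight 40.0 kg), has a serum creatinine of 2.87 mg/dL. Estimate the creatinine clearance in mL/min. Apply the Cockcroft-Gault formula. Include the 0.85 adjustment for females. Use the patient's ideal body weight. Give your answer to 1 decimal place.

16.6 mL/min

CrCl = (140 − 39) × 40 / (72 × 2.87) × 0.85 = 4040.0 / 206.64 × 0.85 ≈ 16.6 mL/min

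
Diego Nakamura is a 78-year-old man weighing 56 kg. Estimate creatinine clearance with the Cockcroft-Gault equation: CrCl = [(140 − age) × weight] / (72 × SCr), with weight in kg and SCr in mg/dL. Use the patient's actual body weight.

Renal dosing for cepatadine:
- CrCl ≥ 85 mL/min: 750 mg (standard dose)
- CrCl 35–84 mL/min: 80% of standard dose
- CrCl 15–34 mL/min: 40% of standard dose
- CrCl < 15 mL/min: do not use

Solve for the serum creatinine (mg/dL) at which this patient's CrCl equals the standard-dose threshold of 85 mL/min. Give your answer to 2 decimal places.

0.57 mg/dL

Standard dose requires CrCl ≥ 85 mL/min.
Set (140 − 78) × 56 / (72 × SCr) = 85
SCr = (140 − 78) × 56 / (72 × 85) = 0.567 mg/dL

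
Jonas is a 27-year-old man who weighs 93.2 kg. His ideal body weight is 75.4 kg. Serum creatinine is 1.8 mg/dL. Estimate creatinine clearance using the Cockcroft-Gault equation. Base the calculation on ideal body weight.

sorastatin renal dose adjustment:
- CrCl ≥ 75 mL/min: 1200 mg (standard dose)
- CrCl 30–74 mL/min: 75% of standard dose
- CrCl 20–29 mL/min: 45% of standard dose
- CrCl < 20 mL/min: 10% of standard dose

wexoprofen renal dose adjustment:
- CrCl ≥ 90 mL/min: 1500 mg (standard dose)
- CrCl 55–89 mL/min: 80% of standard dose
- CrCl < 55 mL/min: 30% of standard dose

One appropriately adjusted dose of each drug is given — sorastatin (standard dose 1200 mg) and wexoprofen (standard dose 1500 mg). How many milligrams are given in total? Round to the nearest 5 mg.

CrCl = (140 − 27) × 75.4 / (72 × 1.8) = 8520.2 / 129.60 ≈ 65.7 mL/min
CrCl ≈ 66 mL/min.
sorastatin: 30–74 mL/min → 75% of 1200 mg = 900 mg.
wexoprofen: 55–89 mL/min → 80% of 1500 mg = 1200 mg.
Total = 900 + 1200 = 2100 mg.

2100 mg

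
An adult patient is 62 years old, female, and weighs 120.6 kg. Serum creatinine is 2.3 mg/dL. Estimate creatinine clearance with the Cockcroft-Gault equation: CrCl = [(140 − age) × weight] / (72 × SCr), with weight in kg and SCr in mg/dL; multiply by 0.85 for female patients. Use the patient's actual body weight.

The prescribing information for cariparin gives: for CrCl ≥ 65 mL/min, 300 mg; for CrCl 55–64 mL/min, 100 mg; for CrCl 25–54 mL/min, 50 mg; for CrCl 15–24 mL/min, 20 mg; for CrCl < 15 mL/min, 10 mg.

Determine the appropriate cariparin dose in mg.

50 mg

CrCl = (140 − 62) × 120.6 / (72 × 2.3) × 0.85 = 9406.8 / 165.60 × 0.85 ≈ 48.3 mL/min
CrCl ≈ 48 mL/min → bracket 25–54 mL/min.
Dose for this bracket: 50 mg.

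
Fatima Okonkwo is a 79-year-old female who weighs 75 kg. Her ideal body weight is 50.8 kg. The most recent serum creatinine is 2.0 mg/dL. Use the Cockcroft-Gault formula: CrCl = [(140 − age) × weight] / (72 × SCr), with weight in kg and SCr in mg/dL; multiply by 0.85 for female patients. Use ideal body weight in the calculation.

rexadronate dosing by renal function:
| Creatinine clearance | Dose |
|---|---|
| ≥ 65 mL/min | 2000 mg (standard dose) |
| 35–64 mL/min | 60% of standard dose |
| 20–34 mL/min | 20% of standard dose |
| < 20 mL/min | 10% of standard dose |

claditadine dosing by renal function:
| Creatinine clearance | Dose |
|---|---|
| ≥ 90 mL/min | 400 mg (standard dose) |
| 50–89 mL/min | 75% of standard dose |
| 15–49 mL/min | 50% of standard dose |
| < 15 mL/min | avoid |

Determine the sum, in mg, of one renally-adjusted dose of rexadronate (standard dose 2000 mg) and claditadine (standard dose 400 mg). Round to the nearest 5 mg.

CrCl = (140 − 79) × 50.8 / (72 × 2) × 0.85 = 3098.8 / 144.00 × 0.85 ≈ 18.3 mL/min
CrCl ≈ 18 mL/min.
rexadronate: < 20 mL/min → 10% of 2000 mg = 200 mg.
claditadine: 15–49 mL/min → 50% of 400 mg = 200 mg.
Total = 200 + 200 = 400 mg.

400 mg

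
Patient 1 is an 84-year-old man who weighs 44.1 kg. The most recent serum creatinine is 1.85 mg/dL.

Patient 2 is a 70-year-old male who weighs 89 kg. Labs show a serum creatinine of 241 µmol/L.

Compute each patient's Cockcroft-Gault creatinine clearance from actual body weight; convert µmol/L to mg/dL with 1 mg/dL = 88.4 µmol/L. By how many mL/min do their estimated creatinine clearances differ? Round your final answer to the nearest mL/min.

13 mL/min

Patient 1: CrCl = (140 − 84) × 44.1 / (72 × 1.85) = 2469.6 / 133.20 ≈ 18.5 mL/min
Patient 2: SCr = 241 / 88.4 = 2.726 mg/dL
Patient 2: CrCl = (140 − 70) × 89 / (72 × 2.726) = 6230.0 / 196.27 ≈ 31.7 mL/min
|18.5 − 31.7| = 13.2 mL/min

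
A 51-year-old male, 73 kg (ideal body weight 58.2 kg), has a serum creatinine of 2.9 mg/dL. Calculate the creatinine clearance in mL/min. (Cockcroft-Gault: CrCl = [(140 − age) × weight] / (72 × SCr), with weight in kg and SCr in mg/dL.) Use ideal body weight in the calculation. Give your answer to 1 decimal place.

CrCl = (140 − 51) × 58.2 / (72 × 2.9) = 5179.8 / 208.80 ≈ 24.8 mL/min

24.8 mL/min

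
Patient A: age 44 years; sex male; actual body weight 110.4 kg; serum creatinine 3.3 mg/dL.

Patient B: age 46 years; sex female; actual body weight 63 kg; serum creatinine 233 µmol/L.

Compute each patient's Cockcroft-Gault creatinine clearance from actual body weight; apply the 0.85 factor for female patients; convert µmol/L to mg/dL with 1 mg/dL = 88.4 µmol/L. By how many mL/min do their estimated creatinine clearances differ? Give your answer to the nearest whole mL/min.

Patient A: CrCl = (140 − 44) × 110.4 / (72 × 3.3) = 10598.4 / 237.60 ≈ 44.6 mL/min
Patient B: SCr = 233 / 88.4 = 2.636 mg/dL
Patient B: CrCl = (140 − 46) × 63 / (72 × 2.636) × 0.85 = 5922.0 / 189.79 × 0.85 ≈ 26.5 mL/min
|44.6 − 26.5| = 18.1 mL/min

18 mL/min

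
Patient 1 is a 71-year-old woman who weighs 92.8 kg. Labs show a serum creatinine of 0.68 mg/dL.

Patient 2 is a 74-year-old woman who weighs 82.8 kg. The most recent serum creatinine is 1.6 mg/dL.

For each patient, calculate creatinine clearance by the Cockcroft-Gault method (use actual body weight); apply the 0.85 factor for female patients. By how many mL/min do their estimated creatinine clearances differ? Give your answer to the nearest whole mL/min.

71 mL/min

Patient 1: CrCl = (140 − 71) × 92.8 / (72 × 0.68) × 0.85 = 6403.2 / 48.96 × 0.85 ≈ 111.2 mL/min
Patient 2: CrCl = (140 − 74) × 82.8 / (72 × 1.6) × 0.85 = 5464.8 / 115.20 × 0.85 ≈ 40.3 mL/min
|111.2 − 40.3| = 70.9 mL/min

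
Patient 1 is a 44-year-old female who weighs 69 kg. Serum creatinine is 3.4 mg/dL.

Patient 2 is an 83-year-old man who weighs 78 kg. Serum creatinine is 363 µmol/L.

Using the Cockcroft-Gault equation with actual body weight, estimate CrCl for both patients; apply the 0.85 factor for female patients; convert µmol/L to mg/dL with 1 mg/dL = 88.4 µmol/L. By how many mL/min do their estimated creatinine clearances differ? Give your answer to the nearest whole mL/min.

8 mL/min

Patient 1: CrCl = (140 − 44) × 69 / (72 × 3.4) × 0.85 = 6624.0 / 244.80 × 0.85 ≈ 23.0 mL/min
Patient 2: SCr = 363 / 88.4 = 4.106 mg/dL
Patient 2: CrCl = (140 − 83) × 78 / (72 × 4.106) = 4446.0 / 295.63 ≈ 15.0 mL/min
|23.0 − 15.0| = 8.0 mL/min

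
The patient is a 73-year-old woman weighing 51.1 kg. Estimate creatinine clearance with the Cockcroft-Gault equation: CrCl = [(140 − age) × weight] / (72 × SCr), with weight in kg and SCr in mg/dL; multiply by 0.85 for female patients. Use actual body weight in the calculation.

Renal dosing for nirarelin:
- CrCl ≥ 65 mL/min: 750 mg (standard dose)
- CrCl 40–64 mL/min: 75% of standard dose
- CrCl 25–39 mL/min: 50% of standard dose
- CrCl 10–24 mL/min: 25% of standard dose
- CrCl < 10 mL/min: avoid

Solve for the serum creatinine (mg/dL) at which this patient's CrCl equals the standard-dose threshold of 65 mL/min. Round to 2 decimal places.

0.62 mg/dL

Standard dose requires CrCl ≥ 65 mL/min.
Set (140 − 73) × 51.1 × 0.85 / (72 × SCr) = 65
SCr = (140 − 73) × 51.1 × 0.85 / (72 × 65) = 0.622 mg/dL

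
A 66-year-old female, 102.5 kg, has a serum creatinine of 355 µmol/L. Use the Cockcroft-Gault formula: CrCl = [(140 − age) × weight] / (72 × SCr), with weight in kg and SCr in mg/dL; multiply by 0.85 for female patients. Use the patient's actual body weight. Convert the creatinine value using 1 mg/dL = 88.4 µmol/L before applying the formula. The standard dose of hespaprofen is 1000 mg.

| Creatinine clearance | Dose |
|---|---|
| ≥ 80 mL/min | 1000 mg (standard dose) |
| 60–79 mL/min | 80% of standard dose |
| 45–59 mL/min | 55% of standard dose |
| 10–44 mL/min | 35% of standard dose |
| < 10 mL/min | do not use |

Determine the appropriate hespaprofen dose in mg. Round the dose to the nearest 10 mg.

SCr = 355 / 88.4 = 4.016 mg/dL
CrCl = (140 − 66) × 102.5 / (72 × 4.016) × 0.85 = 7585.0 / 289.15 × 0.85 ≈ 22.3 mL/min
CrCl ≈ 22 mL/min → bracket 10–44 mL/min.
35% of 1000 mg = 350 mg

350 mg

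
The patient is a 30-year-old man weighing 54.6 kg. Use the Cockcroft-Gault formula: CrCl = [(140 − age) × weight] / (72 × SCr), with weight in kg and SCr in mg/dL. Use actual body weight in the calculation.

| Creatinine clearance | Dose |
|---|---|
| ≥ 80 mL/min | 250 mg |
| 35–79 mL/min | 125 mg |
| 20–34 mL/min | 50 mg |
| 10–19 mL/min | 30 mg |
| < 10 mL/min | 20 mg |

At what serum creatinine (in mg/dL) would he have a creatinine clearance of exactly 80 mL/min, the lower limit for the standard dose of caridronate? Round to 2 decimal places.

Standard dose requires CrCl ≥ 80 mL/min.
Set (140 − 30) × 54.6 / (72 × SCr) = 80
SCr = (140 − 30) × 54.6 / (72 × 80) = 1.043 mg/dL

1.04 mg/dL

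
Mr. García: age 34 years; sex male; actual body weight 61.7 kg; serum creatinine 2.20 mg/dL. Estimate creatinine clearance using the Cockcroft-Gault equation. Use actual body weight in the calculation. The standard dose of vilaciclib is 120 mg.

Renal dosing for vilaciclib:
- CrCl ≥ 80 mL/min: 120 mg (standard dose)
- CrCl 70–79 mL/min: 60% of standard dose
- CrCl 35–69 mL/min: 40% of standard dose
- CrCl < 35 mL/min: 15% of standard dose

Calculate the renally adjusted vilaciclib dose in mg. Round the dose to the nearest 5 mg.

CrCl = (140 − 34) × 61.7 / (72 × 2.2) = 6540.2 / 158.40 ≈ 41.3 mL/min
CrCl ≈ 41 mL/min → bracket 35–69 mL/min.
40% of 120 mg = 48 mg → 50 mg

50 mg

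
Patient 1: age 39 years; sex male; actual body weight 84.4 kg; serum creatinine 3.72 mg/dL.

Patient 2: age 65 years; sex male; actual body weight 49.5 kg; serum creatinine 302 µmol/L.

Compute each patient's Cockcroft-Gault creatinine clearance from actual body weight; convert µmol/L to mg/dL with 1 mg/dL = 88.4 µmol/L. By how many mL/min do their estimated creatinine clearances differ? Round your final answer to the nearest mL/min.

17 mL/min

Patient 1: CrCl = (140 − 39) × 84.4 / (72 × 3.72) = 8524.4 / 267.84 ≈ 31.8 mL/min
Patient 2: SCr = 302 / 88.4 = 3.416 mg/dL
Patient 2: CrCl = (140 − 65) × 49.5 / (72 × 3.416) = 3712.5 / 245.95 ≈ 15.1 mL/min
|31.8 − 15.1| = 16.7 mL/min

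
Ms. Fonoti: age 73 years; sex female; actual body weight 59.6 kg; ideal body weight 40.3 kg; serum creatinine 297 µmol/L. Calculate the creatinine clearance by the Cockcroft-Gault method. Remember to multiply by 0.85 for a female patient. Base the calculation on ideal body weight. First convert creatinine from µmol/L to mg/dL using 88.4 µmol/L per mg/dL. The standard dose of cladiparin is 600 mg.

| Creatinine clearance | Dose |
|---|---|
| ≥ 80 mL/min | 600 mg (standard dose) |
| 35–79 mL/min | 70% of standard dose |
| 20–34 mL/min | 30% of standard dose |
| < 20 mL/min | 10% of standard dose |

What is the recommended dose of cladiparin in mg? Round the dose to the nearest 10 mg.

60 mg

SCr = 297 / 88.4 = 3.36 mg/dL
CrCl = (140 − 73) × 40.3 / (72 × 3.36) × 0.85 = 2700.1 / 241.92 × 0.85 ≈ 9.5 mL/min
CrCl ≈ 9 mL/min → bracket < 20 mL/min.
10% of 600 mg = 60 mg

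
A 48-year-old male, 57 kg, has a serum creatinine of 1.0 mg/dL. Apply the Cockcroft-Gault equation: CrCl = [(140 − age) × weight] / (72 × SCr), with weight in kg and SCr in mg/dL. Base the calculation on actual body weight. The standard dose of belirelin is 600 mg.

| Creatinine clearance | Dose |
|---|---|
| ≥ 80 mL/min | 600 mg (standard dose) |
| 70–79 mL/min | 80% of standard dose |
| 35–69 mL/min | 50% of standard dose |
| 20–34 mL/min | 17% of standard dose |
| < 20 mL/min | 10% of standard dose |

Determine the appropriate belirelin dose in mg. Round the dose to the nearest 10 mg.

480 mg

CrCl = (140 − 48) × 57 / (72 × 1) = 5244.0 / 72.00 ≈ 72.8 mL/min
CrCl ≈ 73 mL/min → bracket 70–79 mL/min.
80% of 600 mg = 480 mg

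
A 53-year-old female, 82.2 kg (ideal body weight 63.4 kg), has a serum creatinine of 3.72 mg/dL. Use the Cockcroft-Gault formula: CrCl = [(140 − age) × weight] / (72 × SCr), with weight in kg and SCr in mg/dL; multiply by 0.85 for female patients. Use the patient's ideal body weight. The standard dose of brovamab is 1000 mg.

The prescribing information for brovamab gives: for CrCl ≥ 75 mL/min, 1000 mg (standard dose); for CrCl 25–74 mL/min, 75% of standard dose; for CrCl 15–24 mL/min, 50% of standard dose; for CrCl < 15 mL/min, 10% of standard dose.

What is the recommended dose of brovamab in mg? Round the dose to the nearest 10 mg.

CrCl = (140 − 53) × 63.4 / (72 × 3.72) × 0.85 = 5515.8 / 267.84 × 0.85 ≈ 17.5 mL/min
CrCl ≈ 18 mL/min → bracket 15–24 mL/min.
50% of 1000 mg = 500 mg

500 mg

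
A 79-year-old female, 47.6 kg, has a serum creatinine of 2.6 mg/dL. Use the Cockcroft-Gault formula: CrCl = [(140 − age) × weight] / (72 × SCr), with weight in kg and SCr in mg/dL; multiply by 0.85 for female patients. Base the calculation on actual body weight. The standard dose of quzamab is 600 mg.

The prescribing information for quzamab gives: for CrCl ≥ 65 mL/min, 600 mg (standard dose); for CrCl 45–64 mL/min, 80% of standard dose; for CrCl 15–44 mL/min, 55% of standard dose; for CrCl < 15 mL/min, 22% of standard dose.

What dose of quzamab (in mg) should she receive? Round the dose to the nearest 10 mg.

CrCl = (140 − 79) × 47.6 / (72 × 2.6) × 0.85 = 2903.6 / 187.20 × 0.85 ≈ 13.2 mL/min
CrCl ≈ 13 mL/min → bracket < 15 mL/min.
22% of 600 mg = 132 mg → 130 mg

130 mg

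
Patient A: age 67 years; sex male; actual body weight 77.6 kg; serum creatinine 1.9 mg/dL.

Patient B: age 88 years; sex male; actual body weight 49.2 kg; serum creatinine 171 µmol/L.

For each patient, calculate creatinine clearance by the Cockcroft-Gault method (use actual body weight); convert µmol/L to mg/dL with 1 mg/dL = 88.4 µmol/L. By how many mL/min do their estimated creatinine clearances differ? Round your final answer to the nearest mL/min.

23 mL/min

Patient A: CrCl = (140 − 67) × 77.6 / (72 × 1.9) = 5664.8 / 136.80 ≈ 41.4 mL/min
Patient B: SCr = 171 / 88.4 = 1.934 mg/dL
Patient B: CrCl = (140 − 88) × 49.2 / (72 × 1.934) = 2558.4 / 139.25 ≈ 18.4 mL/min
|41.4 − 18.4| = 23.0 mL/min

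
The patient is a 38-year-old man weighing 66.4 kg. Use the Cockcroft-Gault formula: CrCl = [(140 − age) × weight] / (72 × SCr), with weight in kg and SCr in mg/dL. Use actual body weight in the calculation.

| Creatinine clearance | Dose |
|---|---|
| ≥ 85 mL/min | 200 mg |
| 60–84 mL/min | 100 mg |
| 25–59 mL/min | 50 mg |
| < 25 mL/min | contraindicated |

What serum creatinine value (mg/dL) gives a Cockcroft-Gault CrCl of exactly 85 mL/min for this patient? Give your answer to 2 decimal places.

1.11 mg/dL

Standard dose requires CrCl ≥ 85 mL/min.
Set (140 − 38) × 66.4 / (72 × SCr) = 85
SCr = (140 − 38) × 66.4 / (72 × 85) = 1.107 mg/dL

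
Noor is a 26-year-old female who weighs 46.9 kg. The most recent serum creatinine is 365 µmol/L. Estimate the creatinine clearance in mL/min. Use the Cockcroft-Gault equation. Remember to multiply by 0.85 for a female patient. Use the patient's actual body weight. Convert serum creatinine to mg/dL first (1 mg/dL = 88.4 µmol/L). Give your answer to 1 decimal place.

15.3 mL/min

SCr = 365 / 88.4 = 4.129 mg/dL
CrCl = (140 − 26) × 46.9 / (72 × 4.129) × 0.85 = 5346.6 / 297.29 × 0.85 ≈ 15.3 mL/min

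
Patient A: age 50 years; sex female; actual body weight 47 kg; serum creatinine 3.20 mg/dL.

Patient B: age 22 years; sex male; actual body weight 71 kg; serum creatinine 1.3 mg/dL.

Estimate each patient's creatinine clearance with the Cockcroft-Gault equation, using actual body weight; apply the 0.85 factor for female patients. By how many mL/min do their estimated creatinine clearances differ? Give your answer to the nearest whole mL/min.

74 mL/min

Patient A: CrCl = (140 − 50) × 47 / (72 × 3.2) × 0.85 = 4230.0 / 230.40 × 0.85 ≈ 15.6 mL/min
Patient B: CrCl = (140 − 22) × 71 / (72 × 1.3) = 8378.0 / 93.60 ≈ 89.5 mL/min
|15.6 − 89.5| = 73.9 mL/min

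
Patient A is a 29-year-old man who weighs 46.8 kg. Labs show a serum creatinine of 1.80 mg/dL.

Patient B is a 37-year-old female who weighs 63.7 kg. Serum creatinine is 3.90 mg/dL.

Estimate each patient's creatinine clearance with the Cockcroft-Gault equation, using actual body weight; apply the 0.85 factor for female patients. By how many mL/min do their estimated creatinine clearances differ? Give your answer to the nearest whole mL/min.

Patient A: CrCl = (140 − 29) × 46.8 / (72 × 1.8) = 5194.8 / 129.60 ≈ 40.1 mL/min
Patient B: CrCl = (140 − 37) × 63.7 / (72 × 3.9) × 0.85 = 6561.1 / 280.80 × 0.85 ≈ 19.9 mL/min
|40.1 − 19.9| = 20.2 mL/min

20 mL/min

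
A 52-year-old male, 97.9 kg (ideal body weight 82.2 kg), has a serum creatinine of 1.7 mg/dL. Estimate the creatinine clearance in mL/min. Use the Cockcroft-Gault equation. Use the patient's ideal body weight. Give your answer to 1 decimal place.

CrCl = (140 − 52) × 82.2 / (72 × 1.7) = 7233.6 / 122.40 ≈ 59.1 mL/min

59.1 mL/min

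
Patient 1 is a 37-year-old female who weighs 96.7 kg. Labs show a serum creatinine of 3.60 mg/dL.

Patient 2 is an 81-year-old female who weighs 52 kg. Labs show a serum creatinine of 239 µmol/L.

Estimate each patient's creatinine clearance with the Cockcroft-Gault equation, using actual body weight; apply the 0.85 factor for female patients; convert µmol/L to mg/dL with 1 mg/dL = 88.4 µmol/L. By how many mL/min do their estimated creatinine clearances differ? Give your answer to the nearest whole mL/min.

Patient 1: CrCl = (140 − 37) × 96.7 / (72 × 3.6) × 0.85 = 9960.1 / 259.20 × 0.85 ≈ 32.7 mL/min
Patient 2: SCr = 239 / 88.4 = 2.704 mg/dL
Patient 2: CrCl = (140 − 81) × 52 / (72 × 2.704) × 0.85 = 3068.0 / 194.69 × 0.85 ≈ 13.4 mL/min
|32.7 − 13.4| = 19.3 mL/min

19 mL/min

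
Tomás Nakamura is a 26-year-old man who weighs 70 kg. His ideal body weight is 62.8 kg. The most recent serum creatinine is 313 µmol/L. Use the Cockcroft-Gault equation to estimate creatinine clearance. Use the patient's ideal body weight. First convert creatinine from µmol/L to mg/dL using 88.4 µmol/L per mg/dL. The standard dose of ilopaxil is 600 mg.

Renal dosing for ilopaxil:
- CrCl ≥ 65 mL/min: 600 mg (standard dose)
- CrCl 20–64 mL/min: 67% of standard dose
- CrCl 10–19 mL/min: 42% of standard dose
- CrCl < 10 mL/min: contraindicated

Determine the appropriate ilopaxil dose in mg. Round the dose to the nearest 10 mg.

400 mg

SCr = 313 / 88.4 = 3.541 mg/dL
CrCl = (140 − 26) × 62.8 / (72 × 3.541) = 7159.2 / 254.95 ≈ 28.1 mL/min
CrCl ≈ 28 mL/min → bracket 20–64 mL/min.
67% of 600 mg = 402 mg → 400 mg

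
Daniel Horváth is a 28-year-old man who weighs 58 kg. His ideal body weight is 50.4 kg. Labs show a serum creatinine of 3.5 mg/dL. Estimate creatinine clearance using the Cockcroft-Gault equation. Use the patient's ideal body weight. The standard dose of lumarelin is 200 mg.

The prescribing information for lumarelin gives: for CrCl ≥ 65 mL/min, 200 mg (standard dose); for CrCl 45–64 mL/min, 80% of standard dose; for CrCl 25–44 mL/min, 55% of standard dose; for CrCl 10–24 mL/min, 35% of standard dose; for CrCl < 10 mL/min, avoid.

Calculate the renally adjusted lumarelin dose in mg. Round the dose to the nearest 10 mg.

CrCl = (140 − 28) × 50.4 / (72 × 3.5) = 5644.8 / 252.00 ≈ 22.4 mL/min
CrCl ≈ 22 mL/min → bracket 10–24 mL/min.
35% of 200 mg = 70 mg

70 mg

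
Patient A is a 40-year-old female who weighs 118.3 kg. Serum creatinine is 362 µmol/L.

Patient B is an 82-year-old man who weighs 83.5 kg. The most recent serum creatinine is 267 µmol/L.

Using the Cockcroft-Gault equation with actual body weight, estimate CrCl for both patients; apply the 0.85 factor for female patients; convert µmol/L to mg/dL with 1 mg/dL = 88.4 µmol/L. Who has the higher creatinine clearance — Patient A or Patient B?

Patient A

Patient A: SCr = 362 / 88.4 = 4.095 mg/dL
Patient A: CrCl = (140 − 40) × 118.3 / (72 × 4.095) × 0.85 = 11830.0 / 294.84 × 0.85 ≈ 34.1 mL/min
Patient B: SCr = 267 / 88.4 = 3.02 mg/dL
Patient B: CrCl = (140 − 82) × 83.5 / (72 × 3.02) = 4843.0 / 217.44 ≈ 22.3 mL/min
34.1 vs 22.3 mL/min → Patient A is higher.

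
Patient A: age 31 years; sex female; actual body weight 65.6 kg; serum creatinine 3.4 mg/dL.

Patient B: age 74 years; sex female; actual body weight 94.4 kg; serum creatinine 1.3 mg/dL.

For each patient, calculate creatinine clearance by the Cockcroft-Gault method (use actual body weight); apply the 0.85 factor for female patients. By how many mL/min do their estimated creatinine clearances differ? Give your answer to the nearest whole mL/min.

32 mL/min

Patient A: CrCl = (140 − 31) × 65.6 / (72 × 3.4) × 0.85 = 7150.4 / 244.80 × 0.85 ≈ 24.8 mL/min
Patient B: CrCl = (140 − 74) × 94.4 / (72 × 1.3) × 0.85 = 6230.4 / 93.60 × 0.85 ≈ 56.6 mL/min
|24.8 − 56.6| = 31.8 mL/min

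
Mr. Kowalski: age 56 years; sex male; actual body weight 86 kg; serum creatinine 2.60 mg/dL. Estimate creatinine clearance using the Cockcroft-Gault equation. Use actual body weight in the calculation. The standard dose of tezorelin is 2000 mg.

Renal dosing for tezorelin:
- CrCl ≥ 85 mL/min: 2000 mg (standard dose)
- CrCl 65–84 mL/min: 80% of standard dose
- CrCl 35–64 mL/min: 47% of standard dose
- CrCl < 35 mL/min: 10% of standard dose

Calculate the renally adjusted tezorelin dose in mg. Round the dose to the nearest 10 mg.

940 mg

CrCl = (140 − 56) × 86 / (72 × 2.6) = 7224.0 / 187.20 ≈ 38.6 mL/min
CrCl ≈ 39 mL/min → bracket 35–64 mL/min.
47% of 2000 mg = 940 mg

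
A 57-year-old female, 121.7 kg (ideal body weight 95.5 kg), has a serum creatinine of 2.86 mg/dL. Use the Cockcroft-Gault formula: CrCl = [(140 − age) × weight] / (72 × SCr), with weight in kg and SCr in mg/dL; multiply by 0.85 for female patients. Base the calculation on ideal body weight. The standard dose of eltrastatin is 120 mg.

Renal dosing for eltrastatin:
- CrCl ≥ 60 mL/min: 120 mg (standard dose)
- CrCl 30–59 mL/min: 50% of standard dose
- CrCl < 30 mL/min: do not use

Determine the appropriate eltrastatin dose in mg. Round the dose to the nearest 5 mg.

60 mg

CrCl = (140 − 57) × 95.5 / (72 × 2.86) × 0.85 = 7926.5 / 205.92 × 0.85 ≈ 32.7 mL/min
CrCl ≈ 33 mL/min → bracket 30–59 mL/min.
50% of 120 mg = 60 mg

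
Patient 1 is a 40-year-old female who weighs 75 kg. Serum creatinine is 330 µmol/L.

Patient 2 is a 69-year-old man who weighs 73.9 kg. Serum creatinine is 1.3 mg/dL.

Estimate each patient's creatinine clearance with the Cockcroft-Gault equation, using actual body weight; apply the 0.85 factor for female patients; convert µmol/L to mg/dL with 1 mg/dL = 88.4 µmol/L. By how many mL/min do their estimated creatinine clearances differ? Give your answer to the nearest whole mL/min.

32 mL/min

Patient 1: SCr = 330 / 88.4 = 3.733 mg/dL
Patient 1: CrCl = (140 − 40) × 75 / (72 × 3.733) × 0.85 = 7500.0 / 268.78 × 0.85 ≈ 23.7 mL/min
Patient 2: CrCl = (140 − 69) × 73.9 / (72 × 1.3) = 5246.9 / 93.60 ≈ 56.1 mL/min
|23.7 − 56.1| = 32.4 mL/min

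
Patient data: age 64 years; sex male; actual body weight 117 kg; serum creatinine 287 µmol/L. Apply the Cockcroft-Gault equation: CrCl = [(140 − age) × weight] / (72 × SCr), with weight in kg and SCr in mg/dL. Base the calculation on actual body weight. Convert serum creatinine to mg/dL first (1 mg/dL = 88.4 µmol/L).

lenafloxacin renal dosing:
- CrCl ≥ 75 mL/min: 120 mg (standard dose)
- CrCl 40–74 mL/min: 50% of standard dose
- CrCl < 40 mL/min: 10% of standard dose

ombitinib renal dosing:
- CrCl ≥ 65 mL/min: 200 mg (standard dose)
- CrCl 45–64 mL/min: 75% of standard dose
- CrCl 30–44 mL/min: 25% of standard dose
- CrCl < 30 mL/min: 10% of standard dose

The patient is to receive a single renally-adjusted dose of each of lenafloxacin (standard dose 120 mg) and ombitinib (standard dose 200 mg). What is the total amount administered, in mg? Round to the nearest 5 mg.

60 mg

SCr = 287 / 88.4 = 3.247 mg/dL
CrCl = (140 − 64) × 117 / (72 × 3.247) = 8892.0 / 233.78 ≈ 38.0 mL/min
CrCl ≈ 38 mL/min.
lenafloxacin: < 40 mL/min → 10% of 120 mg = 12 mg.
ombitinib: 30–44 mL/min → 25% of 200 mg = 50 mg.
Total = 12 + 50 = 62 mg.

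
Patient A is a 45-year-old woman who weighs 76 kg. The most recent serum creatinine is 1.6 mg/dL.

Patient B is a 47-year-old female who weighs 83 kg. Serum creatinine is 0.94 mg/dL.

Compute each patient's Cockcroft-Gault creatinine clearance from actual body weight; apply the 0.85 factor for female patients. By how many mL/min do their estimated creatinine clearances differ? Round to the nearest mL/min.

Patient A: CrCl = (140 − 45) × 76 / (72 × 1.6) × 0.85 = 7220.0 / 115.20 × 0.85 ≈ 53.3 mL/min
Patient B: CrCl = (140 − 47) × 83 / (72 × 0.94) × 0.85 = 7719.0 / 67.68 × 0.85 ≈ 96.9 mL/min
|53.3 − 96.9| = 43.6 mL/min

44 mL/min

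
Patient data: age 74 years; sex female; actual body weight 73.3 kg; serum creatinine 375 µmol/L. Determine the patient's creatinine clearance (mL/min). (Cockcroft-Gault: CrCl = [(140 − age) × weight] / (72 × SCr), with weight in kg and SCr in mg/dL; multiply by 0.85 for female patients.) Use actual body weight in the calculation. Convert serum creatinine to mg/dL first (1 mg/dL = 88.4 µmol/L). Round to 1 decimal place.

SCr = 375 / 88.4 = 4.242 mg/dL
CrCl = (140 − 74) × 73.3 / (72 × 4.242) × 0.85 = 4837.8 / 305.42 × 0.85 ≈ 13.5 mL/min

13.5 mL/min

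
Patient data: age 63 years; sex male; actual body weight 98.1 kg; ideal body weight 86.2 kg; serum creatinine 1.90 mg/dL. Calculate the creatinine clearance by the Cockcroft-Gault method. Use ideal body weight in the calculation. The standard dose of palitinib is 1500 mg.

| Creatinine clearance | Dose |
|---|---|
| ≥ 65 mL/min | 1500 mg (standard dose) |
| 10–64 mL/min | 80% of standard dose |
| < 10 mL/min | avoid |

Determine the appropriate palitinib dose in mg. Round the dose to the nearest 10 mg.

CrCl = (140 − 63) × 86.2 / (72 × 1.9) = 6637.4 / 136.80 ≈ 48.5 mL/min
CrCl ≈ 49 mL/min → bracket 10–64 mL/min.
80% of 1500 mg = 1200 mg

1200 mg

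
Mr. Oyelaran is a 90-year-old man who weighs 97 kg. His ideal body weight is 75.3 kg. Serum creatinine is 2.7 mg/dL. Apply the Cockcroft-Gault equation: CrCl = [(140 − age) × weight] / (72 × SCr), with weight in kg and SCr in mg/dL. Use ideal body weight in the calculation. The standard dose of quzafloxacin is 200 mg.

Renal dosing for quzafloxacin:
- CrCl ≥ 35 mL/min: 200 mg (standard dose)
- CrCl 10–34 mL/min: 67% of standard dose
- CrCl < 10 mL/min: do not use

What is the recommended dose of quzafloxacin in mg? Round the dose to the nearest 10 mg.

130 mg

CrCl = (140 − 90) × 75.3 / (72 × 2.7) = 3765.0 / 194.40 ≈ 19.4 mL/min
CrCl ≈ 19 mL/min → bracket 10–34 mL/min.
67% of 200 mg = 134 mg → 130 mg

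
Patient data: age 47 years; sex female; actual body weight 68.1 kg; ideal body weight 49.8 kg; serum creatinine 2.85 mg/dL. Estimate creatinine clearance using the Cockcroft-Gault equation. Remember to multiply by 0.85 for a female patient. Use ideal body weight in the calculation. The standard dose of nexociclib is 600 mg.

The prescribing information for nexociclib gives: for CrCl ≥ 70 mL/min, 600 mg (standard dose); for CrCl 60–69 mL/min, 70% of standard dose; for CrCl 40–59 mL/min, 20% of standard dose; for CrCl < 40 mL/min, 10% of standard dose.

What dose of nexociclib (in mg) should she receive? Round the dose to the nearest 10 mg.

60 mg

CrCl = (140 − 47) × 49.8 / (72 × 2.85) × 0.85 = 4631.4 / 205.20 × 0.85 ≈ 19.2 mL/min
CrCl ≈ 19 mL/min → bracket < 40 mL/min.
10% of 600 mg = 60 mg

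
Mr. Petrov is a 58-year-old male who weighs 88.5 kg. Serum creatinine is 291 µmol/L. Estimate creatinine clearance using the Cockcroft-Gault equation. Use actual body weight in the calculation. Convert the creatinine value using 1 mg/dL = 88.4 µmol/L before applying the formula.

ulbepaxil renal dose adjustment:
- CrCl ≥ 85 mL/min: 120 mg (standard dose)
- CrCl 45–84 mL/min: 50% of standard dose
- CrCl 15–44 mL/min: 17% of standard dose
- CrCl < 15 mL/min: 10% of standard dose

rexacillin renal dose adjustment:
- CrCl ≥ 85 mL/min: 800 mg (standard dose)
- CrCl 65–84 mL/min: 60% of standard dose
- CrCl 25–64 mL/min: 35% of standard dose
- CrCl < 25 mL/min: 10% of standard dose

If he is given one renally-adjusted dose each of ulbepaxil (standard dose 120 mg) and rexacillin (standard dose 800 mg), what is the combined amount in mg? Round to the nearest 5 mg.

SCr = 291 / 88.4 = 3.292 mg/dL
CrCl = (140 − 58) × 88.5 / (72 × 3.292) = 7257.0 / 237.02 ≈ 30.6 mL/min
CrCl ≈ 31 mL/min.
ulbepaxil: 15–44 mL/min → 17% of 120 mg = 20.4 mg.
rexacillin: 25–64 mL/min → 35% of 800 mg = 280 mg.
Total = 20.4 + 280 = 300.4 mg.

300 mg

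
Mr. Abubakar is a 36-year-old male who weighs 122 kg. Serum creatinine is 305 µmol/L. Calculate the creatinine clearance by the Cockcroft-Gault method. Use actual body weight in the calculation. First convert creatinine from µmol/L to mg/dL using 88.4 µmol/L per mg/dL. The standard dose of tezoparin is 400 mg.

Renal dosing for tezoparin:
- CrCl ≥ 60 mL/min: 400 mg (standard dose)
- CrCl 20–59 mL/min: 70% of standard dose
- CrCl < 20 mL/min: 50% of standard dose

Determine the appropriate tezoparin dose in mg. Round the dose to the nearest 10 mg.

SCr = 305 / 88.4 = 3.45 mg/dL
CrCl = (140 − 36) × 122 / (72 × 3.45) = 12688.0 / 248.40 ≈ 51.1 mL/min
CrCl ≈ 51 mL/min → bracket 20–59 mL/min.
70% of 400 mg = 280 mg

280 mg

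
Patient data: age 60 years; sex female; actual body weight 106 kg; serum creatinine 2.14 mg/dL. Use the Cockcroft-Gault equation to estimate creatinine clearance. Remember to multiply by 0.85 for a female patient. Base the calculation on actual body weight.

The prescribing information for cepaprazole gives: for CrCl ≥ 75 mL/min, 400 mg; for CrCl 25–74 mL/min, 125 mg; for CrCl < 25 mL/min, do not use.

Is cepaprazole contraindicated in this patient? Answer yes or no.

no

CrCl = (140 − 60) × 106 / (72 × 2.14) × 0.85 = 8480.0 / 154.08 × 0.85 ≈ 46.8 mL/min
CrCl ≈ 47 mL/min, which is ≥ 25 mL/min.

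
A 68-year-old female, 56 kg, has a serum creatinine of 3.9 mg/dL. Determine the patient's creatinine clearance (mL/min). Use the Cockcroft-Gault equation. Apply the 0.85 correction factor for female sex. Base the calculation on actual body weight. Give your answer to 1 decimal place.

12.2 mL/min

CrCl = (140 − 68) × 56 / (72 × 3.9) × 0.85 = 4032.0 / 280.80 × 0.85 ≈ 12.2 mL/min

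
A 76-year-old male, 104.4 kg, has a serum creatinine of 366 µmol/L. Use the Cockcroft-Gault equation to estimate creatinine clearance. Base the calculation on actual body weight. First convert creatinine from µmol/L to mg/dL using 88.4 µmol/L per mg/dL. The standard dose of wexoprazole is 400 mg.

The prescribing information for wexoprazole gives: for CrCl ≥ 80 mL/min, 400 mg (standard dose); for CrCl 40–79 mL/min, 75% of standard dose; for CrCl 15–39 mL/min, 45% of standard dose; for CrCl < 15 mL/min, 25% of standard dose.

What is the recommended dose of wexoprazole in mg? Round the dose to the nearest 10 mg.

SCr = 366 / 88.4 = 4.14 mg/dL
CrCl = (140 − 76) × 104.4 / (72 × 4.14) = 6681.6 / 298.08 ≈ 22.4 mL/min
CrCl ≈ 22 mL/min → bracket 15–39 mL/min.
45% of 400 mg = 180 mg

180 mg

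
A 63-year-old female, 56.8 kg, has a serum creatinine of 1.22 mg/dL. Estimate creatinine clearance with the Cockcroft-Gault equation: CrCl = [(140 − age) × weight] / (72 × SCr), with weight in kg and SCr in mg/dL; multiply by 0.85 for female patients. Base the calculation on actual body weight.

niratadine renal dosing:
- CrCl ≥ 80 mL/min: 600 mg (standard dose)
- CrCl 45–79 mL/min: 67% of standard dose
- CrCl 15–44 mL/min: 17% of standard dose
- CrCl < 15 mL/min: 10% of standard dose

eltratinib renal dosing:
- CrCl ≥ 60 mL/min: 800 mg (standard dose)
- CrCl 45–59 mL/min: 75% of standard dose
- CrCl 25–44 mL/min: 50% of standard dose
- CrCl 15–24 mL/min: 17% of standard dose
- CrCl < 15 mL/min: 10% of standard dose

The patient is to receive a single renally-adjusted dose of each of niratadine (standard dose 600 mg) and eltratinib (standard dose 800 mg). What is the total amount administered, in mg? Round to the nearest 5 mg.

CrCl = (140 − 63) × 56.8 / (72 × 1.22) × 0.85 = 4373.6 / 87.84 × 0.85 ≈ 42.3 mL/min
CrCl ≈ 42 mL/min.
niratadine: 15–44 mL/min → 17% of 600 mg = 102 mg.
eltratinib: 25–44 mL/min → 50% of 800 mg = 400 mg.
Total = 102 + 400 = 502 mg.

500 mg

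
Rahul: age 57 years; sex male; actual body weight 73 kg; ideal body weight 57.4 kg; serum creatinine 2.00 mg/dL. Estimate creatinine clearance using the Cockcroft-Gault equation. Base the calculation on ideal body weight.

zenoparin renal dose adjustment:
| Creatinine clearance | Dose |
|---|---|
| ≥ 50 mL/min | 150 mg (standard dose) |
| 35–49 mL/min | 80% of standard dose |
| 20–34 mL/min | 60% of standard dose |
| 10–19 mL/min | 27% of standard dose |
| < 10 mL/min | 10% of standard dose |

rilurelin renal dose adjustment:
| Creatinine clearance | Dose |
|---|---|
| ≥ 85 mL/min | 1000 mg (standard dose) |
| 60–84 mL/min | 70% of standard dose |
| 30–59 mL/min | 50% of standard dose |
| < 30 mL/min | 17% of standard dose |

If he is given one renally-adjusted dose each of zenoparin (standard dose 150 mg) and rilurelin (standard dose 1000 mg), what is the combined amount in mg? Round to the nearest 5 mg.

CrCl = (140 − 57) × 57.4 / (72 × 2) = 4764.2 / 144.00 ≈ 33.1 mL/min
CrCl ≈ 33 mL/min.
zenoparin: 20–34 mL/min → 60% of 150 mg = 90 mg.
rilurelin: 30–59 mL/min → 50% of 1000 mg = 500 mg.
Total = 90 + 500 = 590 mg.

590 mg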